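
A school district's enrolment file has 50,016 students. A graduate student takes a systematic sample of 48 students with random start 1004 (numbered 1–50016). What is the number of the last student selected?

k = 50016/48 = 1042
48th selection = r + (48−1)·k = 1004 + 47×1042 = 1004 + 48974 = 49978

49978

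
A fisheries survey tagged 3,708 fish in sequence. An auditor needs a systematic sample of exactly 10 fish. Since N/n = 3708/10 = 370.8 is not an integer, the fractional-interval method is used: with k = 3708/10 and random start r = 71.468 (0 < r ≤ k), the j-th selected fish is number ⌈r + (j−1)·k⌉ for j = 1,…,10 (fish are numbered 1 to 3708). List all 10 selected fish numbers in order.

j=1: r + 0k = 71.468 → ⌈·⌉ = 72
j=2: r + 1k = 442.268 → ⌈·⌉ = 443
j=3: r + 2k = 813.068 → ⌈·⌉ = 814
j=4: r + 3k = 1183.868 → ⌈·⌉ = 1184
j=5: r + 4k = 1554.668 → ⌈·⌉ = 1555
j=6: r + 5k = 1925.468 → ⌈·⌉ = 1926
j=7: r + 6k = 2296.268 → ⌈·⌉ = 2297
j=8: r + 7k = 2667.068 → ⌈·⌉ = 2668
j=9: r + 8k = 3037.868 → ⌈·⌉ = 3038
j=10: r + 9k = 3408.668 → ⌈·⌉ = 3409

72, 443, 814, 1184, 1555, 1926, 2297, 2668, 3038, 3409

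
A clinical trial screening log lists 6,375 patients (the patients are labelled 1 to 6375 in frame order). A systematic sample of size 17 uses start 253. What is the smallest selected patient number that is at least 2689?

2878

k = 6375/17 = 375
Steps past start: ⌈(2689 − 253)/375⌉ = ⌈2436/375⌉ = 7
Selected patient: 253 + 7×375 = 2878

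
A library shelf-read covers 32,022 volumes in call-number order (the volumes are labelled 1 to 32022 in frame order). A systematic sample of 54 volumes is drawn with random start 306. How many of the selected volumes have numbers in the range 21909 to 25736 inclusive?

k = 32022/54 = 593
First selection ≥ 21909: 306 + ⌈(21909−306)/593⌉·593 = 306 + 37×593 = 22247
Last selection ≤ 25736: 306 + ⌊(25736−306)/593⌋·593 = 306 + 42×593 = 25212
Count = 42 − 37 + 1 = 6

6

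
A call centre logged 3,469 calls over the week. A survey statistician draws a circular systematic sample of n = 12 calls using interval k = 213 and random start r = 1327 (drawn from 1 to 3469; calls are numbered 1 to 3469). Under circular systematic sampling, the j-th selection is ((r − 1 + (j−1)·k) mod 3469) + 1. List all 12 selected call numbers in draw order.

1327, 1540, 1753, 1966, 2179, 2392, 2605, 2818, 3031, 3244, 3457, 201

Selection 1: 1327
Selection 2: 1327 + 213 = 1540
Selection 3: 1540 + 213 = 1753
Selection 4: 1753 + 213 = 1966
Selection 5: 1966 + 213 = 2179
Selection 6: 2179 + 213 = 2392
Selection 7: 2392 + 213 = 2605
Selection 8: 2605 + 213 = 2818
Selection 9: 2818 + 213 = 3031
Selection 10: 3031 + 213 = 3244
Selection 11: 3244 + 213 = 3457
Selection 12: 3457 + 213 = 3670 → 3670 − 3469 = 201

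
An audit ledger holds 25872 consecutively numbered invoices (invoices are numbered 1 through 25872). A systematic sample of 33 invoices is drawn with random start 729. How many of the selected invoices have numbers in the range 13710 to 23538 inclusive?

13

k = 25872/33 = 784
First selection ≥ 13710: 729 + ⌈(13710−729)/784⌉·784 = 729 + 17×784 = 14057
Last selection ≤ 23538: 729 + ⌊(23538−729)/784⌋·784 = 729 + 29×784 = 23465
Count = 29 − 17 + 1 = 13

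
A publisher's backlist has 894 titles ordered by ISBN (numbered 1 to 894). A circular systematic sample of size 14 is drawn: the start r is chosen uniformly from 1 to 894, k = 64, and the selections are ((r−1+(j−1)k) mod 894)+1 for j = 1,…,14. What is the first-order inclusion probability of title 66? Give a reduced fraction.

For each position j, as r ranges over 1…894 the j-th selection hits every title exactly once, so title 66 is selected for exactly 14 of the 894 starts.
Inclusion probability = 14/894 = 7/447.

7/447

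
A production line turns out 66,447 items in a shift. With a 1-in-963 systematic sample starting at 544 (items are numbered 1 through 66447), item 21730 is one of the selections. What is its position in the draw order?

23

k = 963
position = (21730 − 544)/963 + 1 = 21186/963 + 1 = 22 + 1 = 23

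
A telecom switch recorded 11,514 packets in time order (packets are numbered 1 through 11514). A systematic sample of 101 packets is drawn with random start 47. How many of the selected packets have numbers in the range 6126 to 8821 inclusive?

k = 11514/101 = 114
First selection ≥ 6126: 47 + ⌈(6126−47)/114⌉·114 = 47 + 54×114 = 6203
Last selection ≤ 8821: 47 + ⌊(8821−47)/114⌋·114 = 47 + 76×114 = 8711
Count = 76 − 54 + 1 = 23

23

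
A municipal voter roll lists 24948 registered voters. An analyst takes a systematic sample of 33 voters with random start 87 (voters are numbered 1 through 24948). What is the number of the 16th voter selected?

k = 24948/33 = 756
16th selection = r + (16−1)·k = 87 + 15×756 = 87 + 11340 = 11427

11427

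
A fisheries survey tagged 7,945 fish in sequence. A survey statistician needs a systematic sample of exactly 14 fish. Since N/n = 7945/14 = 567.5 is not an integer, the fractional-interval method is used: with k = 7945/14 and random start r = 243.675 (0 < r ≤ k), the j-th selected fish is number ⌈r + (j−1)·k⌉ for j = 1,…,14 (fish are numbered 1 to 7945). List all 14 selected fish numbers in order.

j=1: r + 0k = 243.675 → ⌈·⌉ = 244
j=2: r + 1k = 811.175 → ⌈·⌉ = 812
j=3: r + 2k = 1378.675 → ⌈·⌉ = 1379
j=4: r + 3k = 1946.175 → ⌈·⌉ = 1947
j=5: r + 4k = 2513.675 → ⌈·⌉ = 2514
j=6: r + 5k = 3081.175 → ⌈·⌉ = 3082
j=7: r + 6k = 3648.675 → ⌈·⌉ = 3649
j=8: r + 7k = 4216.175 → ⌈·⌉ = 4217
j=9: r + 8k = 4783.675 → ⌈·⌉ = 4784
j=10: r + 9k = 5351.175 → ⌈·⌉ = 5352
j=11: r + 10k = 5918.675 → ⌈·⌉ = 5919
j=12: r + 11k = 6486.175 → ⌈·⌉ = 6487
j=13: r + 12k = 7053.675 → ⌈·⌉ = 7054
j=14: r + 13k = 7621.175 → ⌈·⌉ = 7622

244, 812, 1379, 1947, 2514, 3082, 3649, 4217, 4784, 5352, 5919, 6487, 7054, 7622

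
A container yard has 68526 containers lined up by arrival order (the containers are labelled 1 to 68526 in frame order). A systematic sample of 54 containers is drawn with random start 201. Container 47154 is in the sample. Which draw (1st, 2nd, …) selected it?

38

k = 68526/54 = 1269
position = (47154 − 201)/1269 + 1 = 46953/1269 + 1 = 37 + 1 = 38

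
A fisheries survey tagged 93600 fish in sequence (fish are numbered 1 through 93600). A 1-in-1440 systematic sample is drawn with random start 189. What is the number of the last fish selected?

92349

k = 1440
65th selection = r + (65−1)·k = 189 + 64×1440 = 189 + 92160 = 92349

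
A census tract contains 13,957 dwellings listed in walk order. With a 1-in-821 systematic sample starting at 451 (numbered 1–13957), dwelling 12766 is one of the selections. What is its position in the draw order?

16

k = 821
position = (12766 − 451)/821 + 1 = 12315/821 + 1 = 15 + 1 = 16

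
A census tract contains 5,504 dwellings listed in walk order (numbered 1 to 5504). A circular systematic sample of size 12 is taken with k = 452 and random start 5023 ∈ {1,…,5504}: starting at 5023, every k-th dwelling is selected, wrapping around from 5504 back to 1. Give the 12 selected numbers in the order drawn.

5023, 5475, 423, 875, 1327, 1779, 2231, 2683, 3135, 3587, 4039, 4491

Selection 1: 5023
Selection 2: 5023 + 452 = 5475
Selection 3: 5475 + 452 = 5927 → 5927 − 5504 = 423
Selection 4: 423 + 452 = 875
Selection 5: 875 + 452 = 1327
Selection 6: 1327 + 452 = 1779
Selection 7: 1779 + 452 = 2231
Selection 8: 2231 + 452 = 2683
Selection 9: 2683 + 452 = 3135
Selection 10: 3135 + 452 = 3587
Selection 11: 3587 + 452 = 4039
Selection 12: 4039 + 452 = 4491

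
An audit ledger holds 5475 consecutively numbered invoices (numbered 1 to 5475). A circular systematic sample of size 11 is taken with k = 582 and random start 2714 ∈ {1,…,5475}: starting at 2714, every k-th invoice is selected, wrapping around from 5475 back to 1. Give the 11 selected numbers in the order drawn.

2714, 3296, 3878, 4460, 5042, 149, 731, 1313, 1895, 2477, 3059

Selection 1: 2714
Selection 2: 2714 + 582 = 3296
Selection 3: 3296 + 582 = 3878
Selection 4: 3878 + 582 = 4460
Selection 5: 4460 + 582 = 5042
Selection 6: 5042 + 582 = 5624 → 5624 − 5475 = 149
Selection 7: 149 + 582 = 731
Selection 8: 731 + 582 = 1313
Selection 9: 1313 + 582 = 1895
Selection 10: 1895 + 582 = 2477
Selection 11: 2477 + 582 = 3059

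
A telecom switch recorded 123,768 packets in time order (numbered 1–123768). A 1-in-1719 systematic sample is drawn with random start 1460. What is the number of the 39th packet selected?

k = 1719
39th selection = r + (39−1)·k = 1460 + 38×1719 = 1460 + 65322 = 66782

66782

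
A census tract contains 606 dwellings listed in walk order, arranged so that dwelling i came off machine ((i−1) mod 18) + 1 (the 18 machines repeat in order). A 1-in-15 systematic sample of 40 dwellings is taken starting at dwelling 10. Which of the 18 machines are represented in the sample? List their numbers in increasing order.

Consecutive selections differ by k = 15, so their machine numbers differ by 15 mod 18 = 15.
gcd(15, 18) = 3, so the sample visits 18/3 = 6 distinct residues mod 18.
Start 10 is machine 10; the machines hit are 1, 4, 7, 10, 13, 16.

1, 4, 7, 10, 13, 16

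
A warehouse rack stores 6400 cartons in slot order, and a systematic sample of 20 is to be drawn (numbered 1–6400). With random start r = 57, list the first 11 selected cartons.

57, 377, 697, 1017, 1337, 1657, 1977, 2297, 2617, 2937, 3257

k = N/n = 6400/20 = 320
carton 1: 57
carton 2: 57 + 320 = 377
carton 3: 377 + 320 = 697
carton 4: 697 + 320 = 1017
carton 5: 1017 + 320 = 1337
carton 6: 1337 + 320 = 1657
carton 7: 1657 + 320 = 1977
carton 8: 1977 + 320 = 2297
carton 9: 2297 + 320 = 2617
carton 10: 2617 + 320 = 2937
carton 11: 2937 + 320 = 3257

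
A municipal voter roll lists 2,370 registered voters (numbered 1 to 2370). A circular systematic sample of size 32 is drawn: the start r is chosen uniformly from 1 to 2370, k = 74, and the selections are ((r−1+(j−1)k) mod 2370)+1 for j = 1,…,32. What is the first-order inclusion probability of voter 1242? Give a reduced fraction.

For each position j, as r ranges over 1…2370 the j-th selection hits every voter exactly once, so voter 1242 is selected for exactly 32 of the 2370 starts.
Inclusion probability = 32/2370 = 16/1185.

16/1185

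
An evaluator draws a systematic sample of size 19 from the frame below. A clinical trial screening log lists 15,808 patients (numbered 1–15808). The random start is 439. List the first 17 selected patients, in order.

439, 1271, 2103, 2935, 3767, 4599, 5431, 6263, 7095, 7927, 8759, 9591, 10423, 11255, 12087, 12919, 13751

k = N/n = 15808/19 = 832
patient 1: 439
patient 2: 439 + 832 = 1271
patient 3: 1271 + 832 = 2103
patient 4: 2103 + 832 = 2935
patient 5: 2935 + 832 = 3767
patient 6: 3767 + 832 = 4599
patient 7: 4599 + 832 = 5431
patient 8: 5431 + 832 = 6263
patient 9: 6263 + 832 = 7095
patient 10: 7095 + 832 = 7927
patient 11: 7927 + 832 = 8759
patient 12: 8759 + 832 = 9591
patient 13: 9591 + 832 = 10423
patient 14: 10423 + 832 = 11255
patient 15: 11255 + 832 = 12087
patient 16: 12087 + 832 = 12919
patient 17: 12919 + 832 = 13751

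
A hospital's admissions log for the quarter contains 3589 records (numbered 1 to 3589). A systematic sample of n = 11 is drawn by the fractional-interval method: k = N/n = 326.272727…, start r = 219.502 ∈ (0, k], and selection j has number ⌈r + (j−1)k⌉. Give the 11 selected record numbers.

j=1: r + 0k = 219.502 → ⌈·⌉ = 220
j=2: r + 1k = 545.774727… → ⌈·⌉ = 546
j=3: r + 2k = 872.047454… → ⌈·⌉ = 873
j=4: r + 3k = 1198.320181… → ⌈·⌉ = 1199
j=5: r + 4k = 1524.592909… → ⌈·⌉ = 1525
j=6: r + 5k = 1850.865636… → ⌈·⌉ = 1851
j=7: r + 6k = 2177.138363… → ⌈·⌉ = 2178
j=8: r + 7k = 2503.411090… → ⌈·⌉ = 2504
j=9: r + 8k = 2829.683818… → ⌈·⌉ = 2830
j=10: r + 9k = 3155.956545… → ⌈·⌉ = 3156
j=11: r + 10k = 3482.229272… → ⌈·⌉ = 3483

220, 546, 873, 1199, 1525, 1851, 2178, 2504, 2830, 3156, 3483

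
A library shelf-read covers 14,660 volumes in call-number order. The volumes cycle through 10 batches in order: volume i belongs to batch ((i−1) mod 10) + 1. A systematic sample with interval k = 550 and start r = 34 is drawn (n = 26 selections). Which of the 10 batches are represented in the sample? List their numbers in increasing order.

4

Consecutive selections differ by k = 550, so their batch numbers differ by 550 mod 10 = 0.
gcd(550, 10) = 10, so the sample visits 10/10 = 1 distinct residues mod 10.
Start 34 is batch 4; the batches hit are 4.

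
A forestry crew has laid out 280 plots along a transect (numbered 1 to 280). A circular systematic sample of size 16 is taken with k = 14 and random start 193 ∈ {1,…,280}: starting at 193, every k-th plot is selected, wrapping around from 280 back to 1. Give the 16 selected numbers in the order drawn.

Selection 1: 193
Selection 2: 193 + 14 = 207
Selection 3: 207 + 14 = 221
Selection 4: 221 + 14 = 235
Selection 5: 235 + 14 = 249
Selection 6: 249 + 14 = 263
Selection 7: 263 + 14 = 277
Selection 8: 277 + 14 = 291 → 291 − 280 = 11
Selection 9: 11 + 14 = 25
Selection 10: 25 + 14 = 39
Selection 11: 39 + 14 = 53
Selection 12: 53 + 14 = 67
Selection 13: 67 + 14 = 81
Selection 14: 81 + 14 = 95
Selection 15: 95 + 14 = 109
Selection 16: 109 + 14 = 123

193, 207, 221, 235, 249, 263, 277, 11, 25, 39, 53, 67, 81, 95, 109, 123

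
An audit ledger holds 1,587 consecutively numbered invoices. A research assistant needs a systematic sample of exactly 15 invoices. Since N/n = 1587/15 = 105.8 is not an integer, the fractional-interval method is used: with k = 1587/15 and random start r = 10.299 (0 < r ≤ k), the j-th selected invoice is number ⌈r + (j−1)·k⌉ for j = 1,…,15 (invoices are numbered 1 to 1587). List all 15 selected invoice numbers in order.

j=1: r + 0k = 10.299 → ⌈·⌉ = 11
j=2: r + 1k = 116.099 → ⌈·⌉ = 117
j=3: r + 2k = 221.899 → ⌈·⌉ = 222
j=4: r + 3k = 327.699 → ⌈·⌉ = 328
j=5: r + 4k = 433.499 → ⌈·⌉ = 434
j=6: r + 5k = 539.299 → ⌈·⌉ = 540
j=7: r + 6k = 645.099 → ⌈·⌉ = 646
j=8: r + 7k = 750.899 → ⌈·⌉ = 751
j=9: r + 8k = 856.699 → ⌈·⌉ = 857
j=10: r + 9k = 962.499 → ⌈·⌉ = 963
j=11: r + 10k = 1068.299 → ⌈·⌉ = 1069
j=12: r + 11k = 1174.099 → ⌈·⌉ = 1175
j=13: r + 12k = 1279.899 → ⌈·⌉ = 1280
j=14: r + 13k = 1385.699 → ⌈·⌉ = 1386
j=15: r + 14k = 1491.499 → ⌈·⌉ = 1492

11, 117, 222, 328, 434, 540, 646, 751, 857, 963, 1069, 1175, 1280, 1386, 1492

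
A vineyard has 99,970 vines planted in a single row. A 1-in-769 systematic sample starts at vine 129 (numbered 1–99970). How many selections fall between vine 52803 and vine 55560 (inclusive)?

k = 769
First selection ≥ 52803: 129 + ⌈(52803−129)/769⌉·769 = 129 + 69×769 = 53190
Last selection ≤ 55560: 129 + ⌊(55560−129)/769⌋·769 = 129 + 72×769 = 55497
Count = 72 − 69 + 1 = 4

4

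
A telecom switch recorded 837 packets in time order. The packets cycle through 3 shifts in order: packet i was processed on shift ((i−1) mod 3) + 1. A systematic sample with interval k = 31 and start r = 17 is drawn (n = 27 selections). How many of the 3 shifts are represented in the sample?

Consecutive selections differ by k = 31, so their shift numbers differ by 31 mod 3 = 1.
gcd(31, 3) = 1, so the sample visits 3/1 = 3 distinct residues mod 3.
Start 17 is shift 2; the shifts hit are 1, 2, 3.

3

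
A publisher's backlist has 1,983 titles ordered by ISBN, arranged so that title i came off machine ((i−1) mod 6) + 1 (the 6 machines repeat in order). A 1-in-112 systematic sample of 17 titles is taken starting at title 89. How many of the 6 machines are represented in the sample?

3

Consecutive selections differ by k = 112, so their machine numbers differ by 112 mod 6 = 4.
gcd(112, 6) = 2, so the sample visits 6/2 = 3 distinct residues mod 6.
Start 89 is machine 5; the machines hit are 1, 3, 5.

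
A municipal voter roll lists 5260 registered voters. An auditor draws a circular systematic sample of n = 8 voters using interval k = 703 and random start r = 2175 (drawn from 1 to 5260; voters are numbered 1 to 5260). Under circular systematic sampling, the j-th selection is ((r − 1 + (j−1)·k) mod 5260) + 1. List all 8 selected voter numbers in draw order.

2175, 2878, 3581, 4284, 4987, 430, 1133, 1836

Selection 1: 2175
Selection 2: 2175 + 703 = 2878
Selection 3: 2878 + 703 = 3581
Selection 4: 3581 + 703 = 4284
Selection 5: 4284 + 703 = 4987
Selection 6: 4987 + 703 = 5690 → 5690 − 5260 = 430
Selection 7: 430 + 703 = 1133
Selection 8: 1133 + 703 = 1836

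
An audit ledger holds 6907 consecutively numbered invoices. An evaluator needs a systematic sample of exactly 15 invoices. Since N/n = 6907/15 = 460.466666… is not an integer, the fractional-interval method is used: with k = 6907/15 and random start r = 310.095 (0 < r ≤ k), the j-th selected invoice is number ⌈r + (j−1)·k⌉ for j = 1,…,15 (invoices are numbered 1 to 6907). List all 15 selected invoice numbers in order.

j=1: r + 0k = 310.095 → ⌈·⌉ = 311
j=2: r + 1k = 770.561666… → ⌈·⌉ = 771
j=3: r + 2k = 1231.028333… → ⌈·⌉ = 1232
j=4: r + 3k = 1691.495 → ⌈·⌉ = 1692
j=5: r + 4k = 2151.961666… → ⌈·⌉ = 2152
j=6: r + 5k = 2612.428333… → ⌈·⌉ = 2613
j=7: r + 6k = 3072.895 → ⌈·⌉ = 3073
j=8: r + 7k = 3533.361666… → ⌈·⌉ = 3534
j=9: r + 8k = 3993.828333… → ⌈·⌉ = 3994
j=10: r + 9k = 4454.295 → ⌈·⌉ = 4455
j=11: r + 10k = 4914.761666… → ⌈·⌉ = 4915
j=12: r + 11k = 5375.228333… → ⌈·⌉ = 5376
j=13: r + 12k = 5835.695 → ⌈·⌉ = 5836
j=14: r + 13k = 6296.161666… → ⌈·⌉ = 6297
j=15: r + 14k = 6756.628333… → ⌈·⌉ = 6757

311, 771, 1232, 1692, 2152, 2613, 3073, 3534, 3994, 4455, 4915, 5376, 5836, 6297, 6757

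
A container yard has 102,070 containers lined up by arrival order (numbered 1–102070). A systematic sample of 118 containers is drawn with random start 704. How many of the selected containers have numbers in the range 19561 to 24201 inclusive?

k = 102070/118 = 865
First selection ≥ 19561: 704 + ⌈(19561−704)/865⌉·865 = 704 + 22×865 = 19734
Last selection ≤ 24201: 704 + ⌊(24201−704)/865⌋·865 = 704 + 27×865 = 24059
Count = 27 − 22 + 1 = 6

6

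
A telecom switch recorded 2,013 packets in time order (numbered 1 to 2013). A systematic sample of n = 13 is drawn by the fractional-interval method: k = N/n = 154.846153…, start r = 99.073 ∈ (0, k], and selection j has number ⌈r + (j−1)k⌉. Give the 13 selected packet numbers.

100, 254, 409, 564, 719, 874, 1029, 1183, 1338, 1493, 1648, 1803, 1958

j=1: r + 0k = 99.073 → ⌈·⌉ = 100
j=2: r + 1k = 253.919153… → ⌈·⌉ = 254
j=3: r + 2k = 408.765307… → ⌈·⌉ = 409
j=4: r + 3k = 563.611461… → ⌈·⌉ = 564
j=5: r + 4k = 718.457615… → ⌈·⌉ = 719
j=6: r + 5k = 873.303769… → ⌈·⌉ = 874
j=7: r + 6k = 1028.149923… → ⌈·⌉ = 1029
j=8: r + 7k = 1182.996076… → ⌈·⌉ = 1183
j=9: r + 8k = 1337.842230… → ⌈·⌉ = 1338
j=10: r + 9k = 1492.688384… → ⌈·⌉ = 1493
j=11: r + 10k = 1647.534538… → ⌈·⌉ = 1648
j=12: r + 11k = 1802.380692… → ⌈·⌉ = 1803
j=13: r + 12k = 1957.226846… → ⌈·⌉ = 1958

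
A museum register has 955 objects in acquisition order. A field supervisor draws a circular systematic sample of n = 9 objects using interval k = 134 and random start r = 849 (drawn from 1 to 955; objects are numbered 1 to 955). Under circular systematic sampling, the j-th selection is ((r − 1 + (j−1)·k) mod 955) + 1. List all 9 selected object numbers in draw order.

849, 28, 162, 296, 430, 564, 698, 832, 11

Selection 1: 849
Selection 2: 849 + 134 = 983 → 983 − 955 = 28
Selection 3: 28 + 134 = 162
Selection 4: 162 + 134 = 296
Selection 5: 296 + 134 = 430
Selection 6: 430 + 134 = 564
Selection 7: 564 + 134 = 698
Selection 8: 698 + 134 = 832
Selection 9: 832 + 134 = 966 → 966 − 955 = 11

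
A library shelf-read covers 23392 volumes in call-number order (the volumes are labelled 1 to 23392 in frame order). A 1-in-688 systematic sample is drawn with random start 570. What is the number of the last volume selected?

k = 688
34th selection = r + (34−1)·k = 570 + 33×688 = 570 + 22704 = 23274

23274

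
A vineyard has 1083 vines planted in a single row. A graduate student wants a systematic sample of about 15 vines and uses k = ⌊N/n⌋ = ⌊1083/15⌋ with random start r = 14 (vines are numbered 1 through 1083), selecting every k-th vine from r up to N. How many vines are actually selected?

k = ⌊1083/15⌋ = 72
Achieved size = ⌊(1083 − 14)/72⌋ + 1 = ⌊1069/72⌋ + 1 = 14 + 1 = 15
(last selection: 14 + 14×72 = 1022 ≤ 1083; next would be 1094 > 1083)

15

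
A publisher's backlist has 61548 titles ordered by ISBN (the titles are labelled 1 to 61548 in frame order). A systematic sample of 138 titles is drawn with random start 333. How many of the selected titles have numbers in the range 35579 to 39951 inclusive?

k = 61548/138 = 446
First selection ≥ 35579: 333 + ⌈(35579−333)/446⌉·446 = 333 + 80×446 = 36013
Last selection ≤ 39951: 333 + ⌊(39951−333)/446⌋·446 = 333 + 88×446 = 39581
Count = 88 − 80 + 1 = 9

9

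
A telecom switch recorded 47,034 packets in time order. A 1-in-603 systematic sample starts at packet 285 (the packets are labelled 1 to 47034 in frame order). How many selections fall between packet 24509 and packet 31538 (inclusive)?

k = 603
First selection ≥ 24509: 285 + ⌈(24509−285)/603⌉·603 = 285 + 41×603 = 25008
Last selection ≤ 31538: 285 + ⌊(31538−285)/603⌋·603 = 285 + 51×603 = 31038
Count = 51 − 41 + 1 = 11

11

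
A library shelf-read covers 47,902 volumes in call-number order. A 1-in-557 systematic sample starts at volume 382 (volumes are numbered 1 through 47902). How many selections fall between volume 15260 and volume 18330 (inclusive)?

k = 557
First selection ≥ 15260: 382 + ⌈(15260−382)/557⌉·557 = 382 + 27×557 = 15421
Last selection ≤ 18330: 382 + ⌊(18330−382)/557⌋·557 = 382 + 32×557 = 18206
Count = 32 − 27 + 1 = 6

6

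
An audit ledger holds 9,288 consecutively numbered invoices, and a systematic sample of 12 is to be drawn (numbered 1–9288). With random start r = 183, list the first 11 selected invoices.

183, 957, 1731, 2505, 3279, 4053, 4827, 5601, 6375, 7149, 7923

k = N/n = 9288/12 = 774
invoice 1: 183
invoice 2: 183 + 774 = 957
invoice 3: 957 + 774 = 1731
invoice 4: 1731 + 774 = 2505
invoice 5: 2505 + 774 = 3279
invoice 6: 3279 + 774 = 4053
invoice 7: 4053 + 774 = 4827
invoice 8: 4827 + 774 = 5601
invoice 9: 5601 + 774 = 6375
invoice 10: 6375 + 774 = 7149
invoice 11: 7149 + 774 = 7923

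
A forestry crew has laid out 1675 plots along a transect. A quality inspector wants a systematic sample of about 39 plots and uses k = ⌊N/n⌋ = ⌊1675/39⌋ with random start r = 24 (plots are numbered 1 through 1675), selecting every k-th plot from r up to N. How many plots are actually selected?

40

k = ⌊1675/39⌋ = 42
Achieved size = ⌊(1675 − 24)/42⌋ + 1 = ⌊1651/42⌋ + 1 = 39 + 1 = 40
(last selection: 24 + 39×42 = 1662 ≤ 1675; next would be 1704 > 1675)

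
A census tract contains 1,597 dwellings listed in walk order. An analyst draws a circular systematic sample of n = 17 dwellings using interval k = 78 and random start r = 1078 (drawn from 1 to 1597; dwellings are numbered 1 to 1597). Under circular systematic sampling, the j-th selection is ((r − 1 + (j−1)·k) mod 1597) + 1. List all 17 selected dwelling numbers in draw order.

1078, 1156, 1234, 1312, 1390, 1468, 1546, 27, 105, 183, 261, 339, 417, 495, 573, 651, 729

Selection 1: 1078
Selection 2: 1078 + 78 = 1156
Selection 3: 1156 + 78 = 1234
Selection 4: 1234 + 78 = 1312
Selection 5: 1312 + 78 = 1390
Selection 6: 1390 + 78 = 1468
Selection 7: 1468 + 78 = 1546
Selection 8: 1546 + 78 = 1624 → 1624 − 1597 = 27
Selection 9: 27 + 78 = 105
Selection 10: 105 + 78 = 183
Selection 11: 183 + 78 = 261
Selection 12: 261 + 78 = 339
Selection 13: 339 + 78 = 417
Selection 14: 417 + 78 = 495
Selection 15: 495 + 78 = 573
Selection 16: 573 + 78 = 651
Selection 17: 651 + 78 = 729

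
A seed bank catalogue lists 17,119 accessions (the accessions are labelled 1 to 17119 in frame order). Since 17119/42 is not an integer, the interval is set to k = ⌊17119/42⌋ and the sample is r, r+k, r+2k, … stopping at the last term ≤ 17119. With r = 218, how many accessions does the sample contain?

k = ⌊17119/42⌋ = 407
Achieved size = ⌊(17119 − 218)/407⌋ + 1 = ⌊16901/407⌋ + 1 = 41 + 1 = 42
(last selection: 218 + 41×407 = 16905 ≤ 17119; next would be 17312 > 17119)

42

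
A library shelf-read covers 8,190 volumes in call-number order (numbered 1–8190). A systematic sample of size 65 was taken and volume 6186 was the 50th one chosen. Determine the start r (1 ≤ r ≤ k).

12

k = 8190/65 = 126
r = 6186 − (50−1)×126 = 6186 − 6174 = 12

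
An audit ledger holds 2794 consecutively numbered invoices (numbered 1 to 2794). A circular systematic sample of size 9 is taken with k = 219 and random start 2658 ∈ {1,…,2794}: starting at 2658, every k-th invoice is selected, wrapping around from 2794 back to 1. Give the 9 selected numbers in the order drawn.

Selection 1: 2658
Selection 2: 2658 + 219 = 2877 → 2877 − 2794 = 83
Selection 3: 83 + 219 = 302
Selection 4: 302 + 219 = 521
Selection 5: 521 + 219 = 740
Selection 6: 740 + 219 = 959
Selection 7: 959 + 219 = 1178
Selection 8: 1178 + 219 = 1397
Selection 9: 1397 + 219 = 1616

2658, 83, 302, 521, 740, 959, 1178, 1397, 1616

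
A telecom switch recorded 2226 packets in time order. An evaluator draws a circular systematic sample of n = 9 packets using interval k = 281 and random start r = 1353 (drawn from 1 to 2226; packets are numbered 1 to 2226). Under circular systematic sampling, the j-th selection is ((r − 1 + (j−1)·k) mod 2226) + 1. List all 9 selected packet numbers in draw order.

1353, 1634, 1915, 2196, 251, 532, 813, 1094, 1375

Selection 1: 1353
Selection 2: 1353 + 281 = 1634
Selection 3: 1634 + 281 = 1915
Selection 4: 1915 + 281 = 2196
Selection 5: 2196 + 281 = 2477 → 2477 − 2226 = 251
Selection 6: 251 + 281 = 532
Selection 7: 532 + 281 = 813
Selection 8: 813 + 281 = 1094
Selection 9: 1094 + 281 = 1375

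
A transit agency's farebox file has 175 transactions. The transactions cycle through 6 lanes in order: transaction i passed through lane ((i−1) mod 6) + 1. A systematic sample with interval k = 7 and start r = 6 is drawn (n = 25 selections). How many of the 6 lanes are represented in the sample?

6

Consecutive selections differ by k = 7, so their lane numbers differ by 7 mod 6 = 1.
gcd(7, 6) = 1, so the sample visits 6/1 = 6 distinct residues mod 6.
Start 6 is lane 6; the lanes hit are 1, 2, 3, 4, 5, 6.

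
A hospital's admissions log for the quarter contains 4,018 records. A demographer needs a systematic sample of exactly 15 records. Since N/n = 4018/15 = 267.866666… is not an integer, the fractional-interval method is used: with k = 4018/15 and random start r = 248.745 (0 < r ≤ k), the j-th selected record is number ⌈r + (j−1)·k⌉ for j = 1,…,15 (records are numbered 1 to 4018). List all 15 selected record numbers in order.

249, 517, 785, 1053, 1321, 1589, 1856, 2124, 2392, 2660, 2928, 3196, 3464, 3732, 3999

j=1: r + 0k = 248.745 → ⌈·⌉ = 249
j=2: r + 1k = 516.611666… → ⌈·⌉ = 517
j=3: r + 2k = 784.478333… → ⌈·⌉ = 785
j=4: r + 3k = 1052.345 → ⌈·⌉ = 1053
j=5: r + 4k = 1320.211666… → ⌈·⌉ = 1321
j=6: r + 5k = 1588.078333… → ⌈·⌉ = 1589
j=7: r + 6k = 1855.945 → ⌈·⌉ = 1856
j=8: r + 7k = 2123.811666… → ⌈·⌉ = 2124
j=9: r + 8k = 2391.678333… → ⌈·⌉ = 2392
j=10: r + 9k = 2659.545 → ⌈·⌉ = 2660
j=11: r + 10k = 2927.411666… → ⌈·⌉ = 2928
j=12: r + 11k = 3195.278333… → ⌈·⌉ = 3196
j=13: r + 12k = 3463.145 → ⌈·⌉ = 3464
j=14: r + 13k = 3731.011666… → ⌈·⌉ = 3732
j=15: r + 14k = 3998.878333… → ⌈·⌉ = 3999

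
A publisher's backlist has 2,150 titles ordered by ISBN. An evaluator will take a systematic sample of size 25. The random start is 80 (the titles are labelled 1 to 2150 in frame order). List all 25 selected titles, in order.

k = N/n = 2150/25 = 86
title 1: 80
title 2: 80 + 86 = 166
title 3: 166 + 86 = 252
title 4: 252 + 86 = 338
title 5: 338 + 86 = 424
title 6: 424 + 86 = 510
title 7: 510 + 86 = 596
title 8: 596 + 86 = 682
title 9: 682 + 86 = 768
title 10: 768 + 86 = 854
title 11: 854 + 86 = 940
title 12: 940 + 86 = 1026
title 13: 1026 + 86 = 1112
title 14: 1112 + 86 = 1198
title 15: 1198 + 86 = 1284
title 16: 1284 + 86 = 1370
title 17: 1370 + 86 = 1456
title 18: 1456 + 86 = 1542
title 19: 1542 + 86 = 1628
title 20: 1628 + 86 = 1714
title 21: 1714 + 86 = 1800
title 22: 1800 + 86 = 1886
title 23: 1886 + 86 = 1972
title 24: 1972 + 86 = 2058
title 25: 2058 + 86 = 2144

80, 166, 252, 338, 424, 510, 596, 682, 768, 854, 940, 1026, 1112, 1198, 1284, 1370, 1456, 1542, 1628, 1714, 1800, 1886, 1972, 2058, 2144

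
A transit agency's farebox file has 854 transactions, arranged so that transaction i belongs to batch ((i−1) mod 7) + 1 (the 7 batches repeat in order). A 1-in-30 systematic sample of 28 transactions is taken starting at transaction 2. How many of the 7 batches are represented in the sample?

Consecutive selections differ by k = 30, so their batch numbers differ by 30 mod 7 = 2.
gcd(30, 7) = 1, so the sample visits 7/1 = 7 distinct residues mod 7.
Start 2 is batch 2; the batches hit are 1, 2, 3, 4, 5, 6, 7.

7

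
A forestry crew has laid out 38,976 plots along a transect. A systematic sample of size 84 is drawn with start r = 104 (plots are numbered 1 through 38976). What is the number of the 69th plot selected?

31656

k = 38976/84 = 464
69th selection = r + (69−1)·k = 104 + 68×464 = 104 + 31552 = 31656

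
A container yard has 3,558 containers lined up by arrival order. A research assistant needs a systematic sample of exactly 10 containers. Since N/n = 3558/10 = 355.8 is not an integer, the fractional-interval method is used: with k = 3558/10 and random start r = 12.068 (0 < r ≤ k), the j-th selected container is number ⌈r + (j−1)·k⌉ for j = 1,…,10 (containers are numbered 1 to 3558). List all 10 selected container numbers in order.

13, 368, 724, 1080, 1436, 1792, 2147, 2503, 2859, 3215

j=1: r + 0k = 12.068 → ⌈·⌉ = 13
j=2: r + 1k = 367.868 → ⌈·⌉ = 368
j=3: r + 2k = 723.668 → ⌈·⌉ = 724
j=4: r + 3k = 1079.468 → ⌈·⌉ = 1080
j=5: r + 4k = 1435.268 → ⌈·⌉ = 1436
j=6: r + 5k = 1791.068 → ⌈·⌉ = 1792
j=7: r + 6k = 2146.868 → ⌈·⌉ = 2147
j=8: r + 7k = 2502.668 → ⌈·⌉ = 2503
j=9: r + 8k = 2858.468 → ⌈·⌉ = 2859
j=10: r + 9k = 3214.268 → ⌈·⌉ = 3215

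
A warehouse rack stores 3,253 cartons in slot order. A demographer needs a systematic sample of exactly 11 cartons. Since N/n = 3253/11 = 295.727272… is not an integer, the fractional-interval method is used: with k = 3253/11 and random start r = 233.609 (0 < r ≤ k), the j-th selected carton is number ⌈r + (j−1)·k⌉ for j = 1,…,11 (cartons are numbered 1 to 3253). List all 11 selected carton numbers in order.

j=1: r + 0k = 233.609 → ⌈·⌉ = 234
j=2: r + 1k = 529.336272… → ⌈·⌉ = 530
j=3: r + 2k = 825.063545… → ⌈·⌉ = 826
j=4: r + 3k = 1120.790818… → ⌈·⌉ = 1121
j=5: r + 4k = 1416.518090… → ⌈·⌉ = 1417
j=6: r + 5k = 1712.245363… → ⌈·⌉ = 1713
j=7: r + 6k = 2007.972636… → ⌈·⌉ = 2008
j=8: r + 7k = 2303.699909… → ⌈·⌉ = 2304
j=9: r + 8k = 2599.427181… → ⌈·⌉ = 2600
j=10: r + 9k = 2895.154454… → ⌈·⌉ = 2896
j=11: r + 10k = 3190.881727… → ⌈·⌉ = 3191

234, 530, 826, 1121, 1417, 1713, 2008, 2304, 2600, 2896, 3191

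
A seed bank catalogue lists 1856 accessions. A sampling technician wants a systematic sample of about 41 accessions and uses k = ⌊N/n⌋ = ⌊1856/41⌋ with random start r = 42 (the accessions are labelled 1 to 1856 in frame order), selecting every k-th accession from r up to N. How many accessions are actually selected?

41

k = ⌊1856/41⌋ = 45
Achieved size = ⌊(1856 − 42)/45⌋ + 1 = ⌊1814/45⌋ + 1 = 40 + 1 = 41
(last selection: 42 + 40×45 = 1842 ≤ 1856; next would be 1887 > 1856)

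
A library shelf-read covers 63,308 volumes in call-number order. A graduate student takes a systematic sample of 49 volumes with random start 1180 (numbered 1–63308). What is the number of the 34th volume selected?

k = 63308/49 = 1292
34th selection = r + (34−1)·k = 1180 + 33×1292 = 1180 + 42636 = 43816

43816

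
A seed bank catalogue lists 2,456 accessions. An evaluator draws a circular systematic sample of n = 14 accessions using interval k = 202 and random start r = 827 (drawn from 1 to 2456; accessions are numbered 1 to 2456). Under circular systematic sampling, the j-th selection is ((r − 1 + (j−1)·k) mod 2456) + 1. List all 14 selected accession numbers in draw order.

Selection 1: 827
Selection 2: 827 + 202 = 1029
Selection 3: 1029 + 202 = 1231
Selection 4: 1231 + 202 = 1433
Selection 5: 1433 + 202 = 1635
Selection 6: 1635 + 202 = 1837
Selection 7: 1837 + 202 = 2039
Selection 8: 2039 + 202 = 2241
Selection 9: 2241 + 202 = 2443
Selection 10: 2443 + 202 = 2645 → 2645 − 2456 = 189
Selection 11: 189 + 202 = 391
Selection 12: 391 + 202 = 593
Selection 13: 593 + 202 = 795
Selection 14: 795 + 202 = 997

827, 1029, 1231, 1433, 1635, 1837, 2039, 2241, 2443, 189, 391, 593, 795, 997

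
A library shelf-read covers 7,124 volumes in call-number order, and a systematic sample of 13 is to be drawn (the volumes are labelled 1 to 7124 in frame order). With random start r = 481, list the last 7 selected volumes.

k = N/n = 7124/13 = 548
7th selection = 481 + 6×548 = 3769
8th: 3769 + 548 = 4317
9th: 4317 + 548 = 4865
10th: 4865 + 548 = 5413
11th: 5413 + 548 = 5961
12th: 5961 + 548 = 6509
13th: 6509 + 548 = 7057

3769, 4317, 4865, 5413, 5961, 6509, 7057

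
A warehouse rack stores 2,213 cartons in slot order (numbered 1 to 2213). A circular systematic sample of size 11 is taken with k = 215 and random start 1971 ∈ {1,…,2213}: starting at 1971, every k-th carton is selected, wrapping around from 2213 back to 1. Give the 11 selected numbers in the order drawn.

1971, 2186, 188, 403, 618, 833, 1048, 1263, 1478, 1693, 1908

Selection 1: 1971
Selection 2: 1971 + 215 = 2186
Selection 3: 2186 + 215 = 2401 → 2401 − 2213 = 188
Selection 4: 188 + 215 = 403
Selection 5: 403 + 215 = 618
Selection 6: 618 + 215 = 833
Selection 7: 833 + 215 = 1048
Selection 8: 1048 + 215 = 1263
Selection 9: 1263 + 215 = 1478
Selection 10: 1478 + 215 = 1693
Selection 11: 1693 + 215 = 1908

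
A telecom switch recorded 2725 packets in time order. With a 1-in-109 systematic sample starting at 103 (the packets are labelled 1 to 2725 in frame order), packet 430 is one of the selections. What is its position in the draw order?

4

k = 109
position = (430 − 103)/109 + 1 = 327/109 + 1 = 3 + 1 = 4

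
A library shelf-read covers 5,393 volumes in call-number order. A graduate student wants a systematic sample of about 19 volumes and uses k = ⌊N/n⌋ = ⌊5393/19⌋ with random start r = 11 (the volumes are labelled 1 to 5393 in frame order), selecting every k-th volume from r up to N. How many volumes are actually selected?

k = ⌊5393/19⌋ = 283
Achieved size = ⌊(5393 − 11)/283⌋ + 1 = ⌊5382/283⌋ + 1 = 19 + 1 = 20
(last selection: 11 + 19×283 = 5388 ≤ 5393; next would be 5671 > 5393)

20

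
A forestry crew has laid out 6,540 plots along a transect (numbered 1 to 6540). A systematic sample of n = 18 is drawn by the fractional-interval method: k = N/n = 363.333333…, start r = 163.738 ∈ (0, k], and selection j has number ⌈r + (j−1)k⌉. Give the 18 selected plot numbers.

j=1: r + 0k = 163.738 → ⌈·⌉ = 164
j=2: r + 1k = 527.071333… → ⌈·⌉ = 528
j=3: r + 2k = 890.404666… → ⌈·⌉ = 891
j=4: r + 3k = 1253.738 → ⌈·⌉ = 1254
j=5: r + 4k = 1617.071333… → ⌈·⌉ = 1618
j=6: r + 5k = 1980.404666… → ⌈·⌉ = 1981
j=7: r + 6k = 2343.738 → ⌈·⌉ = 2344
j=8: r + 7k = 2707.071333… → ⌈·⌉ = 2708
j=9: r + 8k = 3070.404666… → ⌈·⌉ = 3071
j=10: r + 9k = 3433.738 → ⌈·⌉ = 3434
j=11: r + 10k = 3797.071333… → ⌈·⌉ = 3798
j=12: r + 11k = 4160.404666… → ⌈·⌉ = 4161
j=13: r + 12k = 4523.738 → ⌈·⌉ = 4524
j=14: r + 13k = 4887.071333… → ⌈·⌉ = 4888
j=15: r + 14k = 5250.404666… → ⌈·⌉ = 5251
j=16: r + 15k = 5613.738 → ⌈·⌉ = 5614
j=17: r + 16k = 5977.071333… → ⌈·⌉ = 5978
j=18: r + 17k = 6340.404666… → ⌈·⌉ = 6341

164, 528, 891, 1254, 1618, 1981, 2344, 2708, 3071, 3434, 3798, 4161, 4524, 4888, 5251, 5614, 5978, 6341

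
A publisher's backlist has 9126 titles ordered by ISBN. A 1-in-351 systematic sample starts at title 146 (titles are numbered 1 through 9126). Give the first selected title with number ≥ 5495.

5762

k = 351
Steps past start: ⌈(5495 − 146)/351⌉ = ⌈5349/351⌉ = 16
Selected title: 146 + 16×351 = 5762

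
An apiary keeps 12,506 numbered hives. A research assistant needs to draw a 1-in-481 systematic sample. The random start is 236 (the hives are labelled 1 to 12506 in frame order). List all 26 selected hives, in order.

hive 1: 236
hive 2: 236 + 481 = 717
hive 3: 717 + 481 = 1198
hive 4: 1198 + 481 = 1679
hive 5: 1679 + 481 = 2160
hive 6: 2160 + 481 = 2641
hive 7: 2641 + 481 = 3122
hive 8: 3122 + 481 = 3603
hive 9: 3603 + 481 = 4084
hive 10: 4084 + 481 = 4565
hive 11: 4565 + 481 = 5046
hive 12: 5046 + 481 = 5527
hive 13: 5527 + 481 = 6008
hive 14: 6008 + 481 = 6489
hive 15: 6489 + 481 = 6970
hive 16: 6970 + 481 = 7451
hive 17: 7451 + 481 = 7932
hive 18: 7932 + 481 = 8413
hive 19: 8413 + 481 = 8894
hive 20: 8894 + 481 = 9375
hive 21: 9375 + 481 = 9856
hive 22: 9856 + 481 = 10337
hive 23: 10337 + 481 = 10818
hive 24: 10818 + 481 = 11299
hive 25: 11299 + 481 = 11780
hive 26: 11780 + 481 = 12261

236, 717, 1198, 1679, 2160, 2641, 3122, 3603, 4084, 4565, 5046, 5527, 6008, 6489, 6970, 7451, 7932, 8413, 8894, 9375, 9856, 10337, 10818, 11299, 11780, 12261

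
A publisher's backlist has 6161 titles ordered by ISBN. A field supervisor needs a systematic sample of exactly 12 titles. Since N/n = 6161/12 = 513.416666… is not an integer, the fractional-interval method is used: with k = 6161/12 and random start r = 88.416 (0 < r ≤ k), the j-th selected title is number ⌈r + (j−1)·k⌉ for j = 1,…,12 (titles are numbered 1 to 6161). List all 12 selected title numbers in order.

89, 602, 1116, 1629, 2143, 2656, 3169, 3683, 4196, 4710, 5223, 5736

j=1: r + 0k = 88.416 → ⌈·⌉ = 89
j=2: r + 1k = 601.832666… → ⌈·⌉ = 602
j=3: r + 2k = 1115.249333… → ⌈·⌉ = 1116
j=4: r + 3k = 1628.666 → ⌈·⌉ = 1629
j=5: r + 4k = 2142.082666… → ⌈·⌉ = 2143
j=6: r + 5k = 2655.499333… → ⌈·⌉ = 2656
j=7: r + 6k = 3168.916 → ⌈·⌉ = 3169
j=8: r + 7k = 3682.332666… → ⌈·⌉ = 3683
j=9: r + 8k = 4195.749333… → ⌈·⌉ = 4196
j=10: r + 9k = 4709.166 → ⌈·⌉ = 4710
j=11: r + 10k = 5222.582666… → ⌈·⌉ = 5223
j=12: r + 11k = 5735.999333… → ⌈·⌉ = 5736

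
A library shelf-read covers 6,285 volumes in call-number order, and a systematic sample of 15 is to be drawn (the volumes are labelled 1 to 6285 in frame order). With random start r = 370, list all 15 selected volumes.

370, 789, 1208, 1627, 2046, 2465, 2884, 3303, 3722, 4141, 4560, 4979, 5398, 5817, 6236

k = N/n = 6285/15 = 419
volume 1: 370
volume 2: 370 + 419 = 789
volume 3: 789 + 419 = 1208
volume 4: 1208 + 419 = 1627
volume 5: 1627 + 419 = 2046
volume 6: 2046 + 419 = 2465
volume 7: 2465 + 419 = 2884
volume 8: 2884 + 419 = 3303
volume 9: 3303 + 419 = 3722
volume 10: 3722 + 419 = 4141
volume 11: 4141 + 419 = 4560
volume 12: 4560 + 419 = 4979
volume 13: 4979 + 419 = 5398
volume 14: 5398 + 419 = 5817
volume 15: 5817 + 419 = 6236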